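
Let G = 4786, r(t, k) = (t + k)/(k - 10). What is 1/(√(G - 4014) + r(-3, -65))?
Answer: -1275/1084469 + 5625*√193/2168938 ≈ 0.034853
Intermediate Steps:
r(t, k) = (k + t)/(-10 + k)
1/(√(G - 4014) + r(-3, -65)) = 1/(√(4786 - 4014) + (-65 - 3)/(-10 - 65)) = 1/(√772 - 68/(-75)) = 1/(2*√193 - 1/75*(-68)) = 1/(2*√193 + 68/75) = 1/(68/75 + 2*√193)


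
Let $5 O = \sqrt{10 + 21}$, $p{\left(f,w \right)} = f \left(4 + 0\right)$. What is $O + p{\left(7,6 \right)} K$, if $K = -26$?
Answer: $-728 + \frac{\sqrt{31}}{5} \approx -726.89$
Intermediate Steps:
$p{\left(f,w \right)} = 4 f$ ($p{\left(f,w \right)} = f 4 = 4 f$)
$O = \frac{\sqrt{31}}{5}$ ($O = \frac{\sqrt{10 + 21}}{5} = \frac{\sqrt{31}}{5} \approx 1.1136$)
$O + p{\left(7,6 \right)} K = \frac{\sqrt{31}}{5} + 4 \cdot 7 \left(-26\right) = \frac{\sqrt{31}}{5} + 28 \left(-26\right) = \frac{\sqrt{31}}{5} - 728 = -728 + \frac{\sqrt{31}}{5}$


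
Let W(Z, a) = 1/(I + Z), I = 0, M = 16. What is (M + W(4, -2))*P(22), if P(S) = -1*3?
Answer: -195/4 ≈ -48.750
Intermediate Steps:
W(Z, a) = 1/Z (W(Z, a) = 1/(0 + Z) = 1/Z)
P(S) = -3
(M + W(4, -2))*P(22) = (16 + 1/4)*(-3) = (16 + ¼)*(-3) = (65/4)*(-3) = -195/4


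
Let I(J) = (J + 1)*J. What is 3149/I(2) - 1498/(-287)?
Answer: 130393/246 ≈ 530.05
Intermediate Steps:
I(J) = J*(1 + J) (I(J) = (1 + J)*J = J*(1 + J))
3149/I(2) - 1498/(-287) = 3149/((2*(1 + 2))) - 1498/(-287) = 3149/((2*3)) - 1498*(-1/287) = 3149/6 + 214/41 = 130393/246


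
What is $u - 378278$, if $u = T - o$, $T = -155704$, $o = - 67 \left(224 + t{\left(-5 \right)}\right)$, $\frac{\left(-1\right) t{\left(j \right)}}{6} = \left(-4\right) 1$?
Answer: $-517366$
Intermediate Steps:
$t{\left(j \right)} = 24$ ($t{\left(j \right)} = - 6 \left(\left(-4\right) 1\right) = \left(-6\right) \left(-4\right) = 24$)
$o = -16616$ ($o = - 67 \left(224 + 24\right) = \left(-67\right) 248 = -16616$)
$u = -139088$ ($u = -155704 - -16616 = -155704 + 16616 = -139088$)
$u - 378278 = -139088 - 378278 = -517366$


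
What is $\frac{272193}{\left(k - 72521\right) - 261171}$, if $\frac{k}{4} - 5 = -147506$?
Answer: $- \frac{272193}{923696} \approx -0.29468$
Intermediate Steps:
$k = -590004$ ($k = 20 + 4 \left(-147506\right) = 20 - 590024 = -590004$)
$\frac{272193}{\left(k - 72521\right) - 261171} = \frac{272193}{\left(-590004 - 72521\right) - 261171} = \frac{272193}{-662525 - 261171} = \frac{272193}{-923696} = 272193 \left(- \frac{1}{923696}\right) = - \frac{272193}{923696}$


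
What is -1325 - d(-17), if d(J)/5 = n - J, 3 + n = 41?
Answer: -1600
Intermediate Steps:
n = 38 (n = -3 + 41 = 38)
d(J) = 190 - 5*J (d(J) = 5*(38 - J) = 190 - 5*J)
-1325 - d(-17) = -1325 - (190 - 5*(-17)) = -1325 - (190 + 85) = -1325 - 1*275 = -1325 - 275 = -1600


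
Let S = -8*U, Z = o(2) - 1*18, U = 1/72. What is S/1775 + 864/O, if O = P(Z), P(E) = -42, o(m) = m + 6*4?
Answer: -2300407/111825 ≈ -20.572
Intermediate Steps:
o(m) = 24 + m (o(m) = m + 24 = 24 + m)
U = 1/72 ≈ 0.013889
Z = 8 (Z = (24 + 2) - 1*18 = 26 - 18 = 8)
O = -42
S = -1/9 (S = -8*1/72 = -1/9 ≈ -0.11111)
S/1775 + 864/O = -1/9/1775 + 864/(-42) = -1/9*1/1775 + 864*(-1/42) = -1/15975 - 144/7 = -2300407/111825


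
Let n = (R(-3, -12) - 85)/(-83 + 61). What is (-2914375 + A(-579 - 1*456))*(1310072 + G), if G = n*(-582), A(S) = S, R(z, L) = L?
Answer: -41931073826650/11 ≈ -3.8119e+12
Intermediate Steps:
n = 97/22 (n = (-12 - 85)/(-83 + 61) = -97/(-22) = -97*(-1/22) = 97/22 ≈ 4.4091)
G = -28227/11 (G = (97/22)*(-582) = -28227/11 ≈ -2566.1)
(-2914375 + A(-579 - 1*456))*(1310072 + G) = (-2914375 + (-579 - 1*456))*(1310072 - 28227/11) = (-2914375 + (-579 - 456))*(14382565/11) = (-2914375 - 1035)*(14382565/11) = -2915410*14382565/11 = -41931073826650/11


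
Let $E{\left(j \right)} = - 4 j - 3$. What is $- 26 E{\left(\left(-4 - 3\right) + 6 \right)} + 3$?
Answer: $-23$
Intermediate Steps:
$E{\left(j \right)} = -3 - 4 j$
$- 26 E{\left(\left(-4 - 3\right) + 6 \right)} + 3 = - 26 \left(-3 - 4 \left(\left(-4 - 3\right) + 6\right)\right) + 3 = - 26 \left(-3 - 4 \left(-7 + 6\right)\right) + 3 = - 26 \left(-3 - -4\right) + 3 = - 26 \left(-3 + 4\right) + 3 = \left(-26\right) 1 + 3 = -26 + 3 = -23$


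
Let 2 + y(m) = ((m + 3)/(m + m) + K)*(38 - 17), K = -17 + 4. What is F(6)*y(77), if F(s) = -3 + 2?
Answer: 2905/11 ≈ 264.09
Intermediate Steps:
K = -13
F(s) = -1
y(m) = -275 + 21*(3 + m)/(2*m) (y(m) = -2 + ((m + 3)/(m + m) - 13)*(38 - 17) = -2 + ((3 + m)/((2*m)) - 13)*21 = -2 + ((3 + m)*(1/(2*m)) - 13)*21 = -2 + ((3 + m)/(2*m) - 13)*21 = -2 + (-13 + (3 + m)/(2*m))*21 = -2 + (-273 + 21*(3 + m)/(2*m)) = -275 + 21*(3 + m)/(2*m))
F(6)*y(77) = -(63 - 529*77)/(2*77) = -(63 - 40733)/(2*77) = -(-40670)/(2*77) = -1*(-2905/11) = 2905/11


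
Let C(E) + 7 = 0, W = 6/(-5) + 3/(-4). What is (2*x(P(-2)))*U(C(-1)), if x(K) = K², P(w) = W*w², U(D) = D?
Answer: -21294/25 ≈ -851.76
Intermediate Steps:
W = -39/20 (W = 6*(-⅕) + 3*(-¼) = -6/5 - ¾ = -39/20 ≈ -1.9500)
C(E) = -7 (C(E) = -7 + 0 = -7)
P(w) = -39*w²/20
(2*x(P(-2)))*U(C(-1)) = (2*(-39/20*(-2)²)²)*(-7) = (2*(-39/20*4)²)*(-7) = (2*(-39/5)²)*(-7) = (2*(1521/25))*(-7) = (3042/25)*(-7) = -21294/25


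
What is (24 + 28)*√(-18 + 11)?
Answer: 52*I*√7 ≈ 137.58*I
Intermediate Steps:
(24 + 28)*√(-18 + 11) = 52*√(-7) = 52*(I*√7) = 52*I*√7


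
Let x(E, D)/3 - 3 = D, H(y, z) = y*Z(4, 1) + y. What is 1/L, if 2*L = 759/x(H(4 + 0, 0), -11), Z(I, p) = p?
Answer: -16/253 ≈ -0.063241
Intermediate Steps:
H(y, z) = 2*y (H(y, z) = y*1 + y = y + y = 2*y)
x(E, D) = 9 + 3*D
L = -253/16 (L = (759/(9 + 3*(-11)))/2 = (759/(9 - 33))/2 = (759/(-24))/2 = (759*(-1/24))/2 = (½)*(-253/8) = -253/16 ≈ -15.813)
1/L = 1/(-253/16) = -16/253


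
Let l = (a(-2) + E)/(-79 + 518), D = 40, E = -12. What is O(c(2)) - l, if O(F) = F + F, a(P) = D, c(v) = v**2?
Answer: 3484/439 ≈ 7.9362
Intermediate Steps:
a(P) = 40
O(F) = 2*F
l = 28/439 (l = (40 - 12)/(-79 + 518) = 28/439 ≈ 0.063781)
O(c(2)) - l = 2*2**2 - 1*28/439 = 2*4 - 28/439 = 8 - 28/439 = 3484/439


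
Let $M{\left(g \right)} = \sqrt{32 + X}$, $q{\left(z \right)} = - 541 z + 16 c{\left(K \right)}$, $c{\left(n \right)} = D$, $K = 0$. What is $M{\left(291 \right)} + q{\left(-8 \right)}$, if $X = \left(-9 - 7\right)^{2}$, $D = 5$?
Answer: $4408 + 12 \sqrt{2} \approx 4425.0$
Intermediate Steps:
$c{\left(n \right)} = 5$
$X = 256$ ($X = \left(-16\right)^{2} = 256$)
$q{\left(z \right)} = 80 - 541 z$ ($q{\left(z \right)} = - 541 z + 16 \cdot 5 = - 541 z + 80 = 80 - 541 z$)
$M{\left(g \right)} = 12 \sqrt{2}$ ($M{\left(g \right)} = \sqrt{32 + 256} = \sqrt{288} = 12 \sqrt{2}$)
$M{\left(291 \right)} + q{\left(-8 \right)} = 12 \sqrt{2} + \left(80 - -4328\right) = 12 \sqrt{2} + \left(80 + 4328\right) = 12 \sqrt{2} + 4408 = 4408 + 12 \sqrt{2}$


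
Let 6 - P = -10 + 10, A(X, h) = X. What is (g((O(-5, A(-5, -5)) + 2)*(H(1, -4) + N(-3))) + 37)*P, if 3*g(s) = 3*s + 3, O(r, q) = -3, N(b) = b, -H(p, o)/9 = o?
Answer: 30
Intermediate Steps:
H(p, o) = -9*o
g(s) = 1 + s (g(s) = (3*s + 3)/3 = (3 + 3*s)/3 = 1 + s)
P = 6 (P = 6 - (-10 + 10) = 6 - 1*0 = 6 + 0 = 6)
(g((O(-5, A(-5, -5)) + 2)*(H(1, -4) + N(-3))) + 37)*P = ((1 + (-3 + 2)*(-9*(-4) - 3)) + 37)*6 = ((1 - (36 - 3)) + 37)*6 = ((1 - 1*33) + 37)*6 = ((1 - 33) + 37)*6 = (-32 + 37)*6 = 5*6 = 30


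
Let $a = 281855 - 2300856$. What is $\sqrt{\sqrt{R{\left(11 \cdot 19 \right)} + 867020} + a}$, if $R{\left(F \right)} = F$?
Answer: $\sqrt{-2019001 + \sqrt{867229}} \approx 1420.6 i$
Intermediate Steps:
$a = -2019001$ ($a = 281855 - 2300856 = -2019001$)
$\sqrt{\sqrt{R{\left(11 \cdot 19 \right)} + 867020} + a} = \sqrt{\sqrt{11 \cdot 19 + 867020} - 2019001} = \sqrt{\sqrt{209 + 867020} - 2019001} = \sqrt{\sqrt{867229} - 2019001} = \sqrt{-2019001 + \sqrt{867229}}$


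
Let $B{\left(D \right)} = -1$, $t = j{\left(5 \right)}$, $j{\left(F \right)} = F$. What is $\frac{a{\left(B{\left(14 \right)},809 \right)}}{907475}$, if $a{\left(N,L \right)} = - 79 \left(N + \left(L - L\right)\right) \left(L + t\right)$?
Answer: $\frac{64306}{907475} \approx 0.070863$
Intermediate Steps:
$t = 5$
$a{\left(N,L \right)} = - 79 N \left(5 + L\right)$ ($a{\left(N,L \right)} = - 79 \left(N + \left(L - L\right)\right) \left(L + 5\right) = - 79 \left(N + 0\right) \left(5 + L\right) = - 79 N \left(5 + L\right)$)
$\frac{a{\left(B{\left(14 \right)},809 \right)}}{907475} = \frac{\left(-79\right) \left(-1\right) \left(5 + 809\right)}{907475} = \left(-79\right) \left(-1\right) 814 \cdot \frac{1}{907475} = 64306 \cdot \frac{1}{907475} = \frac{64306}{907475}$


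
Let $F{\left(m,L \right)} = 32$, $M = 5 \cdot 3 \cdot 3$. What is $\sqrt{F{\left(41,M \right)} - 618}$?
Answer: $i \sqrt{586} \approx 24.207 i$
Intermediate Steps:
$M = 45$ ($M = 15 \cdot 3 = 45$)
$\sqrt{F{\left(41,M \right)} - 618} = \sqrt{32 - 618} = \sqrt{-586} = i \sqrt{586}$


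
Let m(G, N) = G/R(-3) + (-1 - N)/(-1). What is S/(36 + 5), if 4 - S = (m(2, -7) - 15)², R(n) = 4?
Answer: -1665/164 ≈ -10.152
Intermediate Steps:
m(G, N) = 1 + N + G/4 (m(G, N) = G/4 + (-1 - N)/(-1) = G*(¼) + (-1 - N)*(-1) = G/4 + (1 + N) = 1 + N + G/4)
S = -1665/4 (S = 4 - ((1 - 7 + (¼)*2) - 15)² = 4 - ((1 - 7 + ½) - 15)² = 4 - (-11/2 - 15)² = 4 - (-41/2)² = 4 - 1*1681/4 = 4 - 1681/4 = -1665/4 ≈ -416.25)
S/(36 + 5) = -1665/4/(36 + 5) = -1665/4/41 = (1/41)*(-1665/4) = -1665/164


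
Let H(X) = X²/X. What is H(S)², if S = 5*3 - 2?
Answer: 169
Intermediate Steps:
S = 13 (S = 15 - 2 = 13)
H(X) = X
H(S)² = 13² = 169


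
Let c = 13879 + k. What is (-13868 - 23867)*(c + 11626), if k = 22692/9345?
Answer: -599651707533/623 ≈ -9.6252e+8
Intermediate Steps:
k = 7564/3115 (k = 22692*(1/9345) = 7564/3115 ≈ 2.4282)
c = 43240649/3115 (c = 13879 + 7564/3115 = 43240649/3115 ≈ 13881.)
(-13868 - 23867)*(c + 11626) = (-13868 - 23867)*(43240649/3115 + 11626) = -37735*79455639/3115 = -599651707533/623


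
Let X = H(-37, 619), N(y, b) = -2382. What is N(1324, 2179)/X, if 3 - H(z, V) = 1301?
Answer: 1191/649 ≈ 1.8351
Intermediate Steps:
H(z, V) = -1298 (H(z, V) = 3 - 1*1301 = 3 - 1301 = -1298)
X = -1298
N(1324, 2179)/X = -2382/(-1298) = -2382*(-1/1298) = 1191/649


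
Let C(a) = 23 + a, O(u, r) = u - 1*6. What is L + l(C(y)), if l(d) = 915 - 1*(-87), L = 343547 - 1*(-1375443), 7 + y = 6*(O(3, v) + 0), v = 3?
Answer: 1719992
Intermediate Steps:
O(u, r) = -6 + u (O(u, r) = u - 6 = -6 + u)
y = -25 (y = -7 + 6*((-6 + 3) + 0) = -7 + 6*(-3 + 0) = -7 + 6*(-3) = -7 - 18 = -25)
L = 1718990 (L = 343547 + 1375443 = 1718990)
l(d) = 1002 (l(d) = 915 + 87 = 1002)
L + l(C(y)) = 1718990 + 1002 = 1719992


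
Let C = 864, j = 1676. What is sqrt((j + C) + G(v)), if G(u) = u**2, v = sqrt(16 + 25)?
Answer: sqrt(2581) ≈ 50.804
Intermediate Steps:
v = sqrt(41) ≈ 6.4031
sqrt((j + C) + G(v)) = sqrt((1676 + 864) + (sqrt(41))**2) = sqrt(2540 + 41) = sqrt(2581)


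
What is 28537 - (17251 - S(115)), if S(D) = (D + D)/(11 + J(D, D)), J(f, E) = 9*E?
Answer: 5902693/523 ≈ 11286.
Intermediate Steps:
S(D) = 2*D/(11 + 9*D) (S(D) = (D + D)/(11 + 9*D) = (2*D)/(11 + 9*D) = 2*D/(11 + 9*D))
28537 - (17251 - S(115)) = 28537 - (17251 - 2*115/(11 + 9*115)) = 28537 - (17251 - 2*115/(11 + 1035)) = 28537 - (17251 - 2*115/1046) = 28537 - (17251 - 1*115/523) = 28537 - (17251 - 115/523) = 28537 - 1*9022158/523 = 28537 - 9022158/523 = 5902693/523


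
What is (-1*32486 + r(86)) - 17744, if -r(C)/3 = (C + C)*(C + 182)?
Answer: -188518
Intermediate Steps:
r(C) = -6*C*(182 + C) (r(C) = -3*(C + C)*(C + 182) = -3*2*C*(182 + C) = -6*C*(182 + C))
(-1*32486 + r(86)) - 17744 = (-1*32486 - 6*86*(182 + 86)) - 17744 = (-32486 - 6*86*268) - 17744 = (-32486 - 138288) - 17744 = -170774 - 17744 = -188518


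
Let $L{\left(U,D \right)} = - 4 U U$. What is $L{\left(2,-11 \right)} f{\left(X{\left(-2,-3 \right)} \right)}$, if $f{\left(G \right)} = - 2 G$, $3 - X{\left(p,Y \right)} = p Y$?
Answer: $-96$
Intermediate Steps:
$L{\left(U,D \right)} = - 4 U^{2}$
$X{\left(p,Y \right)} = 3 - Y p$ ($X{\left(p,Y \right)} = 3 - p Y = 3 - Y p$)
$L{\left(2,-11 \right)} f{\left(X{\left(-2,-3 \right)} \right)} = - 4 \cdot 2^{2} \left(- 2 \left(3 - \left(-3\right) \left(-2\right)\right)\right) = \left(-4\right) 4 \left(- 2 \left(3 - 6\right)\right) = - 16 \left(\left(-2\right) \left(-3\right)\right) = \left(-16\right) 6 = -96$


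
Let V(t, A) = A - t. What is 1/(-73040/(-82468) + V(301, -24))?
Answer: -20617/6682265 ≈ -0.0030853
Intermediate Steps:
1/(-73040/(-82468) + V(301, -24)) = 1/(-73040/(-82468) + (-24 - 1*301)) = 1/(-73040*(-1/82468) + (-24 - 301)) = 1/(18260/20617 - 325) = 1/(-6682265/20617) = -20617/6682265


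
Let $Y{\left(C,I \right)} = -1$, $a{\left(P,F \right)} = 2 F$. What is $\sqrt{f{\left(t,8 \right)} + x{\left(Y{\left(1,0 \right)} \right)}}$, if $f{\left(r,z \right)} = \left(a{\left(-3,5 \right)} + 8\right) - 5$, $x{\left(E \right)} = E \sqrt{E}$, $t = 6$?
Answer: $\sqrt{13 - i} \approx 3.6082 - 0.13857 i$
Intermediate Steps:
$x{\left(E \right)} = E^{\frac{3}{2}}$
$f{\left(r,z \right)} = 13$ ($f{\left(r,z \right)} = \left(2 \cdot 5 + 8\right) - 5 = \left(10 + 8\right) - 5 = 18 - 5 = 13$)
$\sqrt{f{\left(t,8 \right)} + x{\left(Y{\left(1,0 \right)} \right)}} = \sqrt{13 + \left(-1\right)^{\frac{3}{2}}} = \sqrt{13 - i}$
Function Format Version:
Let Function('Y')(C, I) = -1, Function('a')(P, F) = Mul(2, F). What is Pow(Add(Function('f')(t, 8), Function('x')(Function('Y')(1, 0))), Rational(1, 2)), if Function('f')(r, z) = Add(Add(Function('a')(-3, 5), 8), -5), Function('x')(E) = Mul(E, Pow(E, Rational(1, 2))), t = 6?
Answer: Pow(Add(13, Mul(-1, I)), Rational(1, 2)) ≈ Add(3.6082, Mul(-0.13857, I))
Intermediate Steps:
Function('x')(E) = Pow(E, Rational(3, 2))
Function('f')(r, z) = 13 (Function('f')(r, z) = Add(Add(Mul(2, 5), 8), -5) = Add(Add(10, 8), -5) = Add(18, -5) = 13)
Pow(Add(Function('f')(t, 8), Function('x')(Function('Y')(1, 0))), Rational(1, 2)) = Pow(Add(13, Pow(-1, Rational(3, 2))), Rational(1, 2)) = Pow(Add(13, Mul(-1, I)), Rational(1, 2))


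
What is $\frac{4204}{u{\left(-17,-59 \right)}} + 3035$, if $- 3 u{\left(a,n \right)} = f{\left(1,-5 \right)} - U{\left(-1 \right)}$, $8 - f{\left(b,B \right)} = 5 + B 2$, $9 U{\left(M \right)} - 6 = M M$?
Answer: $\frac{110171}{55} \approx 2003.1$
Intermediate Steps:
$U{\left(M \right)} = \frac{2}{3} + \frac{M^{2}}{9}$ ($U{\left(M \right)} = \frac{2}{3} + \frac{M M}{9} = \frac{2}{3} + \frac{M^{2}}{9}$)
$f{\left(b,B \right)} = 3 - 2 B$ ($f{\left(b,B \right)} = 8 - \left(5 + B 2\right) = 8 - \left(5 + 2 B\right) = 3 - 2 B$)
$u{\left(a,n \right)} = - \frac{110}{27}$ ($u{\left(a,n \right)} = - \frac{\left(3 - -10\right) - \left(\frac{2}{3} + \frac{\left(-1\right)^{2}}{9}\right)}{3} = - \frac{\left(3 + 10\right) - \left(\frac{2}{3} + \frac{1}{9} \cdot 1\right)}{3} = - \frac{13 - \left(\frac{2}{3} + \frac{1}{9}\right)}{3} = - \frac{13 - \frac{7}{9}}{3} = \left(- \frac{1}{3}\right) \frac{110}{9} = - \frac{110}{27}$)
$\frac{4204}{u{\left(-17,-59 \right)}} + 3035 = \frac{4204}{- \frac{110}{27}} + 3035 = 4204 \left(- \frac{27}{110}\right) + 3035 = - \frac{56754}{55} + 3035 = \frac{110171}{55}$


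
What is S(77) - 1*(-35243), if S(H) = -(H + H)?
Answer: 35089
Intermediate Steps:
S(H) = -2*H
S(77) - 1*(-35243) = -2*77 - 1*(-35243) = -154 + 35243 = 35089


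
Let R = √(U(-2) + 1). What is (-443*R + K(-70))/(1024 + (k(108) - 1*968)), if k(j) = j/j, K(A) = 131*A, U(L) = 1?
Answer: -9170/57 - 443*√2/57 ≈ -171.87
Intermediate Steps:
k(j) = 1
R = √2 (R = √(1 + 1) = √2 ≈ 1.4142)
(-443*R + K(-70))/(1024 + (k(108) - 1*968)) = (-443*√2 + 131*(-70))/(1024 + (1 - 1*968)) = (-443*√2 - 9170)/(1024 + (1 - 968)) = (-9170 - 443*√2)/(1024 - 967) = (-9170 - 443*√2)/57 = (-9170 - 443*√2)*(1/57) = -9170/57 - 443*√2/57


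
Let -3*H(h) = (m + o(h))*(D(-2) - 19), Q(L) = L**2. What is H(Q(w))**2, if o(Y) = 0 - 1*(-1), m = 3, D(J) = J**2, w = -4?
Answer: 400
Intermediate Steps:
o(Y) = 1 (o(Y) = 0 + 1 = 1)
H(h) = 20 (H(h) = -(3 + 1)*((-2)**2 - 19)/3 = -4*(4 - 19)/3 = -4*(-15)/3 = -1/3*(-60) = 20)
H(Q(w))**2 = 20**2 = 400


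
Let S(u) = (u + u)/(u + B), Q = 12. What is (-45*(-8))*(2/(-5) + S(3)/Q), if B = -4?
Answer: -324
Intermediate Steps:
S(u) = 2*u/(-4 + u) (S(u) = (u + u)/(u - 4) = (2*u)/(-4 + u) = 2*u/(-4 + u))
(-45*(-8))*(2/(-5) + S(3)/Q) = (-45*(-8))*(2/(-5) + (2*3/(-4 + 3))/12) = 360*(2*(-⅕) + (2*3/(-1))*(1/12)) = 360*(-⅖ + (2*3*(-1))*(1/12)) = 360*(-⅖ - 6*1/12) = 360*(-⅖ - ½) = 360*(-9/10) = -324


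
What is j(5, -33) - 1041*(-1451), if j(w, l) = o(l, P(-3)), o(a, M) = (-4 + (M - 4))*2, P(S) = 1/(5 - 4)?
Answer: 1510477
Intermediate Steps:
P(S) = 1 (P(S) = 1/1 = 1)
o(a, M) = -16 + 2*M (o(a, M) = (-4 + (-4 + M))*2 = (-8 + M)*2 = -16 + 2*M)
j(w, l) = -14 (j(w, l) = -16 + 2*1 = -16 + 2 = -14)
j(5, -33) - 1041*(-1451) = -14 - 1041*(-1451) = -14 + 1510491 = 1510477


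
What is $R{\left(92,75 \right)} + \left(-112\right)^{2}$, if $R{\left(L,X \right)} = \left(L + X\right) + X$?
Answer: $12786$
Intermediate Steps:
$R{\left(L,X \right)} = L + 2 X$
$R{\left(92,75 \right)} + \left(-112\right)^{2} = \left(92 + 2 \cdot 75\right) + \left(-112\right)^{2} = \left(92 + 150\right) + 12544 = 242 + 12544 = 12786$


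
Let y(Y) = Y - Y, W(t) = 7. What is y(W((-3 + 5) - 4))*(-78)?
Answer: 0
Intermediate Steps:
y(Y) = 0
y(W((-3 + 5) - 4))*(-78) = 0*(-78) = 0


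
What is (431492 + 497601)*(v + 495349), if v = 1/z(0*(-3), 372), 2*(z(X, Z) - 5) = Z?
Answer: 87903031024380/191 ≈ 4.6023e+11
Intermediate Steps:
z(X, Z) = 5 + Z/2
v = 1/191 (v = 1/(5 + (½)*372) = 1/(5 + 186) = 1/191 ≈ 0.0052356)
(431492 + 497601)*(v + 495349) = (431492 + 497601)*(1/191 + 495349) = 929093*(94611660/191) = 87903031024380/191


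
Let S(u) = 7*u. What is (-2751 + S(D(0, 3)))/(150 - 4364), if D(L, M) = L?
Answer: 393/602 ≈ 0.65282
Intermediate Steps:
(-2751 + S(D(0, 3)))/(150 - 4364) = (-2751 + 7*0)/(150 - 4364) = (-2751 + 0)/(-4214) = -2751*(-1/4214) = 393/602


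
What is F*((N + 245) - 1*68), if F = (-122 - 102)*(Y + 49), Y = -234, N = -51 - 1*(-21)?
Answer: 6091680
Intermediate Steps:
N = -30 (N = -51 + 21 = -30)
F = 41440 (F = (-122 - 102)*(-234 + 49) = -224*(-185) = 41440)
F*((N + 245) - 1*68) = 41440*((-30 + 245) - 1*68) = 41440*(215 - 68) = 41440*147 = 6091680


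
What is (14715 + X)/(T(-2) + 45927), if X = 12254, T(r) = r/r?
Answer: 26969/45928 ≈ 0.58720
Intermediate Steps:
T(r) = 1
(14715 + X)/(T(-2) + 45927) = (14715 + 12254)/(1 + 45927) = 26969/45928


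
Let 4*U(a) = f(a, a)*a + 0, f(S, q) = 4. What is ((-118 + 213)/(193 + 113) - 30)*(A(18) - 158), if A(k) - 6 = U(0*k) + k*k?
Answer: -781310/153 ≈ -5106.6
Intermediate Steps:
U(a) = a (U(a) = (4*a + 0)/4 = (4*a)/4 = a)
A(k) = 6 + k² (A(k) = 6 + (0*k + k*k) = 6 + (0 + k²) = 6 + k²)
((-118 + 213)/(193 + 113) - 30)*(A(18) - 158) = ((-118 + 213)/(193 + 113) - 30)*((6 + 18²) - 158) = (95/306 - 30)*((6 + 324) - 158) = (95*(1/306) - 30)*(330 - 158) = (95/306 - 30)*172 = -9085/306*172 = -781310/153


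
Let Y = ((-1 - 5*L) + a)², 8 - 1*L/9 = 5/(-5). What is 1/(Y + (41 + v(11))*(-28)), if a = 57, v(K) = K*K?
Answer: 1/117265 ≈ 8.5277e-6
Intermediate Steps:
L = 81 (L = 72 - 45/(-5) = 72 - 45*(-1)/5 = 72 - 9*(-1) = 72 + 9 = 81)
v(K) = K²
Y = 121801 (Y = ((-1 - 5*81) + 57)² = ((-1 - 405) + 57)² = (-406 + 57)² = (-349)² = 121801)
1/(Y + (41 + v(11))*(-28)) = 1/(121801 + (41 + 11²)*(-28)) = 1/(121801 + (41 + 121)*(-28)) = 1/(121801 + 162*(-28)) = 1/(121801 - 4536) = 1/117265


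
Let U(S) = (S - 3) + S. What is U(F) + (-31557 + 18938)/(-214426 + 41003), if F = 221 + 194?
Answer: 143433440/173423 ≈ 827.07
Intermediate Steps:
F = 415
U(S) = -3 + 2*S (U(S) = (-3 + S) + S = -3 + 2*S)
U(F) + (-31557 + 18938)/(-214426 + 41003) = (-3 + 2*415) + (-31557 + 18938)/(-214426 + 41003) = (-3 + 830) - 12619/(-173423) = 827 - 12619*(-1/173423) = 827 + 12619/173423 = 143433440/173423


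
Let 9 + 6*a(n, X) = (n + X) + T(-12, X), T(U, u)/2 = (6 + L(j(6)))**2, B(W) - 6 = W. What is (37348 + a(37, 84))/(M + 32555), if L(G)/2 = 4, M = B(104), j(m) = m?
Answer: 37432/32665 ≈ 1.1459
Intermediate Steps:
B(W) = 6 + W
M = 110 (M = 6 + 104 = 110)
L(G) = 8 (L(G) = 2*4 = 8)
T(U, u) = 392 (T(U, u) = 2*(6 + 8)**2 = 2*14**2 = 2*196 = 392)
a(n, X) = 383/6 + X/6 + n/6 (a(n, X) = -3/2 + ((n + X) + 392)/6 = -3/2 + ((X + n) + 392)/6 = -3/2 + (392 + X + n)/6 = -3/2 + (196/3 + X/6 + n/6) = 383/6 + X/6 + n/6)
(37348 + a(37, 84))/(M + 32555) = (37348 + (383/6 + (1/6)*84 + (1/6)*37))/(110 + 32555) = (37348 + (383/6 + 14 + 37/6))/32665 = (37348 + 84)*(1/32665) = 37432*(1/32665) = 37432/32665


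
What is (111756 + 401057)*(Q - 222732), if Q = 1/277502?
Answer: -31696241008907419/277502 ≈ -1.1422e+11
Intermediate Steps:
Q = 1/277502 ≈ 3.6036e-6
(111756 + 401057)*(Q - 222732) = (111756 + 401057)*(1/277502 - 222732) = 512813*(-61808575463/277502) = -31696241008907419/277502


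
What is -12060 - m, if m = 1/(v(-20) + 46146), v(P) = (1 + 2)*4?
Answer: -556665481/46158 ≈ -12060.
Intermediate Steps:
v(P) = 12 (v(P) = 3*4 = 12)
m = 1/46158 (m = 1/(12 + 46146) = 1/46158 ≈ 2.1665e-5)
-12060 - m = -12060 - 1*1/46158 = -12060 - 1/46158 = -556665481/46158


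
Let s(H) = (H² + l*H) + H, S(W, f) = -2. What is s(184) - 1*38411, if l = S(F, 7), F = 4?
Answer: -4739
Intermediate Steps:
l = -2
s(H) = H² - H (s(H) = (H² - 2*H) + H = H² - H)
s(184) - 1*38411 = 184*(-1 + 184) - 1*38411 = 184*183 - 38411 = 33672 - 38411 = -4739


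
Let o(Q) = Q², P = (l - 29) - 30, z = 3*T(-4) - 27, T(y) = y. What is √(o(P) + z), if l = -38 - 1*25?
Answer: √14845 ≈ 121.84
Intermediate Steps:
l = -63 (l = -38 - 25 = -63)
z = -39 (z = 3*(-4) - 27 = -12 - 27 = -39)
P = -122 (P = (-63 - 29) - 30 = -92 - 30 = -122)
√(o(P) + z) = √((-122)² - 39) = √(14884 - 39) = √14845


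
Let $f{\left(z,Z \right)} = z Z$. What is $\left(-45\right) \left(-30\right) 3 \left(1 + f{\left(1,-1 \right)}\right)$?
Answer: $0$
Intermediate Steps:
$f{\left(z,Z \right)} = Z z$
$\left(-45\right) \left(-30\right) 3 \left(1 + f{\left(1,-1 \right)}\right) = \left(-45\right) \left(-30\right) 3 \left(1 - 1\right) = 1350 \cdot 3 \left(1 - 1\right) = 1350 \cdot 3 \cdot 0 = 1350 \cdot 0 = 0$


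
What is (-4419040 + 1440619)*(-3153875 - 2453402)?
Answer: 16700831569617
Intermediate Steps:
(-4419040 + 1440619)*(-3153875 - 2453402) = -2978421*(-5607277) = 16700831569617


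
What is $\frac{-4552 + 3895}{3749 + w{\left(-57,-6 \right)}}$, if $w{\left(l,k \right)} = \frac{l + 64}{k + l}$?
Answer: $- \frac{5913}{33740} \approx -0.17525$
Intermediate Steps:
$w{\left(l,k \right)} = \frac{64 + l}{k + l}$
$\frac{-4552 + 3895}{3749 + w{\left(-57,-6 \right)}} = \frac{-4552 + 3895}{3749 + \frac{64 - 57}{-6 - 57}} = - \frac{657}{3749 + \frac{1}{-63} \cdot 7} = - \frac{657}{3749 - \frac{1}{9}} = - \frac{657}{\frac{33740}{9}} = \left(-657\right) \frac{9}{33740} = - \frac{5913}{33740}$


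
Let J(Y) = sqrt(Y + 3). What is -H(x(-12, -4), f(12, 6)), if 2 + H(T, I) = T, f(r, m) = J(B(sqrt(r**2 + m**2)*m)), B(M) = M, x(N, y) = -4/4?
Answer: 3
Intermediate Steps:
x(N, y) = -1 (x(N, y) = -4*1/4 = -1)
J(Y) = sqrt(3 + Y)
f(r, m) = sqrt(3 + m*sqrt(m**2 + r**2)) (f(r, m) = sqrt(3 + sqrt(r**2 + m**2)*m) = sqrt(3 + sqrt(m**2 + r**2)*m) = sqrt(3 + m*sqrt(m**2 + r**2)))
H(T, I) = -2 + T
-H(x(-12, -4), f(12, 6)) = -(-2 - 1) = -1*(-3) = 3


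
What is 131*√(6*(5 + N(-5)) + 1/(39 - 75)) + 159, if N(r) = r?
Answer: 159 + 131*I/6 ≈ 159.0 + 21.833*I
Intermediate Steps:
131*√(6*(5 + N(-5)) + 1/(39 - 75)) + 159 = 131*√(6*(5 - 5) + 1/(39 - 75)) + 159 = 131*√(6*0 + 1/(-36)) + 159 = 131*√(0 - 1/36) + 159 = 131*√(-1/36) + 159 = 131*(I/6) + 159 = 131*I/6 + 159 = 159 + 131*I/6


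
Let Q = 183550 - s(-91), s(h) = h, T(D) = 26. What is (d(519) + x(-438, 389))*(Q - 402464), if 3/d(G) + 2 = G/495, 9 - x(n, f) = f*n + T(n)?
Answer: -5852817204630/157 ≈ -3.7279e+10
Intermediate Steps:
x(n, f) = -17 - f*n (x(n, f) = 9 - (f*n + 26) = 9 - (26 + f*n) = 9 + (-26 - f*n) = -17 - f*n)
Q = 183641 (Q = 183550 - 1*(-91) = 183550 + 91 = 183641)
d(G) = 3/(-2 + G/495)
(d(519) + x(-438, 389))*(Q - 402464) = (1485/(-990 + 519) + (-17 - 1*389*(-438)))*(183641 - 402464) = (1485/(-471) + (-17 + 170382))*(-218823) = (1485*(-1/471) + 170365)*(-218823) = (-495/157 + 170365)*(-218823) = (26746810/157)*(-218823) = -5852817204630/157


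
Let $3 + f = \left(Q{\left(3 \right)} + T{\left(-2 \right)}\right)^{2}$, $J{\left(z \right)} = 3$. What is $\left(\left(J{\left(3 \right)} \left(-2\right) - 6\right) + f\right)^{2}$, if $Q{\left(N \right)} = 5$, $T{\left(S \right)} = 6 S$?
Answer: $1156$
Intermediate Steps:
$f = 46$ ($f = -3 + \left(5 + 6 \left(-2\right)\right)^{2} = -3 + \left(5 - 12\right)^{2} = -3 + \left(-7\right)^{2} = -3 + 49 = 46$)
$\left(\left(J{\left(3 \right)} \left(-2\right) - 6\right) + f\right)^{2} = \left(\left(3 \left(-2\right) - 6\right) + 46\right)^{2} = \left(\left(-6 - 6\right) + 46\right)^{2} = \left(-12 + 46\right)^{2} = 34^{2} = 1156$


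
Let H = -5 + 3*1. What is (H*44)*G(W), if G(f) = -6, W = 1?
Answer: 528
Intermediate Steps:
H = -2 (H = -5 + 3 = -2)
(H*44)*G(W) = -2*44*(-6) = -88*(-6) = 528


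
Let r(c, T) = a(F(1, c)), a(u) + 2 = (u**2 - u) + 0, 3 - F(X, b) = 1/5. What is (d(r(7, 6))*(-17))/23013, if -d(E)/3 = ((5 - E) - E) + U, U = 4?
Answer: 1241/191775 ≈ 0.0064711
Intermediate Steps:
F(X, b) = 14/5 (F(X, b) = 3 - 1/5 = 14/5)
a(u) = -2 + u**2 - u (a(u) = -2 + ((u**2 - u) + 0) = -2 + (u**2 - u) = -2 + u**2 - u)
r(c, T) = 76/25 (r(c, T) = -2 + (14/5)**2 - 1*14/5 = -2 + 196/25 - 14/5 = 76/25)
d(E) = -27 + 6*E (d(E) = -3*(((5 - E) - E) + 4) = -3*((5 - 2*E) + 4) = -3*(9 - 2*E) = -27 + 6*E)
(d(r(7, 6))*(-17))/23013 = ((-27 + 6*(76/25))*(-17))/23013 = ((-27 + 456/25)*(-17))*(1/23013) = -219/25*(-17)*(1/23013) = (3723/25)*(1/23013) = 1241/191775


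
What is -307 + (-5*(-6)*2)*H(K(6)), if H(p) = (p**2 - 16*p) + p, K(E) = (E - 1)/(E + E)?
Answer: -8059/12 ≈ -671.58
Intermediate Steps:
K(E) = (-1 + E)/(2*E) (K(E) = (-1 + E)/((2*E)) = (-1 + E)*(1/(2*E)) = (-1 + E)/(2*E))
H(p) = p**2 - 15*p
-307 + (-5*(-6)*2)*H(K(6)) = -307 + (-5*(-6)*2)*(((1/2)*(-1 + 6)/6)*(-15 + (1/2)*(-1 + 6)/6)) = -307 + (30*2)*(((1/2)*(1/6)*5)*(-15 + (1/2)*(1/6)*5)) = -307 + 60*(5*(-15 + 5/12)/12) = -307 + 60*((5/12)*(-175/12)) = -307 + 60*(-875/144) = -307 - 4375/12 = -8059/12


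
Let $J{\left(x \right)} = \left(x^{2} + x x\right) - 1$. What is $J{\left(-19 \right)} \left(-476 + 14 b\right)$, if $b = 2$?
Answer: $-323008$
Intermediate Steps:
$J{\left(x \right)} = -1 + 2 x^{2}$ ($J{\left(x \right)} = \left(x^{2} + x^{2}\right) - 1 = 2 x^{2} - 1 = -1 + 2 x^{2}$)
$J{\left(-19 \right)} \left(-476 + 14 b\right) = \left(-1 + 2 \left(-19\right)^{2}\right) \left(-476 + 14 \cdot 2\right) = \left(-1 + 2 \cdot 361\right) \left(-476 + 28\right) = \left(-1 + 722\right) \left(-448\right) = 721 \left(-448\right) = -323008$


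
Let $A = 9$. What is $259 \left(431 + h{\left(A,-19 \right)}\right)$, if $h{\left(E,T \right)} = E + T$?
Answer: $109039$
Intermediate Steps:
$259 \left(431 + h{\left(A,-19 \right)}\right) = 259 \left(431 + \left(9 - 19\right)\right) = 259 \left(431 - 10\right) = 259 \cdot 421 = 109039$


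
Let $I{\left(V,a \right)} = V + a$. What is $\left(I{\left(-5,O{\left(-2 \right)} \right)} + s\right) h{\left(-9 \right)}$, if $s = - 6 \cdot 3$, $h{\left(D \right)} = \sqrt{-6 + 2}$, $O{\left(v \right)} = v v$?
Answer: $- 38 i \approx - 38.0 i$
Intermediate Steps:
$O{\left(v \right)} = v^{2}$
$h{\left(D \right)} = 2 i$ ($h{\left(D \right)} = \sqrt{-4} = 2 i$)
$s = -18$ ($s = \left(-1\right) 18 = -18$)
$\left(I{\left(-5,O{\left(-2 \right)} \right)} + s\right) h{\left(-9 \right)} = \left(\left(-5 + \left(-2\right)^{2}\right) - 18\right) 2 i = \left(\left(-5 + 4\right) - 18\right) 2 i = \left(-1 - 18\right) 2 i = - 19 \cdot 2 i = - 38 i$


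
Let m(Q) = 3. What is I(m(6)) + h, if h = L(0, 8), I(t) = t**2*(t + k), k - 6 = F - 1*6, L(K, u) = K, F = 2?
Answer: 45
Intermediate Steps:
k = 2 (k = 6 + (2 - 1*6) = 6 + (2 - 6) = 6 - 4 = 2)
I(t) = t**2*(2 + t) (I(t) = t**2*(t + 2) = t**2*(2 + t))
h = 0
I(m(6)) + h = 3**2*(2 + 3) + 0 = 9*5 + 0 = 45 + 0 = 45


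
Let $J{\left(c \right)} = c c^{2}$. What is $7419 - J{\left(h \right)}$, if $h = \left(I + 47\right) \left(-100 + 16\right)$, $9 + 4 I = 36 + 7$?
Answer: $101325052947$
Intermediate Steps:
$I = \frac{17}{2}$ ($I = - \frac{9}{4} + \frac{36 + 7}{4} = - \frac{9}{4} + \frac{1}{4} \cdot 43 = - \frac{9}{4} + \frac{43}{4} = \frac{17}{2} \approx 8.5$)
$h = -4662$ ($h = \left(\frac{17}{2} + 47\right) \left(-100 + 16\right) = \frac{111}{2} \left(-84\right) = -4662$)
$J{\left(c \right)} = c^{3}$
$7419 - J{\left(h \right)} = 7419 - \left(-4662\right)^{3} = 7419 - -101325045528 = 7419 + 101325045528 = 101325052947$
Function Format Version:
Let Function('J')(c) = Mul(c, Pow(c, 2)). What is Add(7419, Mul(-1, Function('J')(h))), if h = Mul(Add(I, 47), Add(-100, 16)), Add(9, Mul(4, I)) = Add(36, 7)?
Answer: 101325052947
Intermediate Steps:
I = Rational(17, 2) (I = Add(Rational(-9, 4), Mul(Rational(1, 4), Add(36, 7))) = Add(Rational(-9, 4), Mul(Rational(1, 4), 43)) = Add(Rational(-9, 4), Rational(43, 4)) = Rational(17, 2) ≈ 8.5000)
h = -4662 (h = Mul(Add(Rational(17, 2), 47), Add(-100, 16)) = Mul(Rational(111, 2), -84) = -4662)
Function('J')(c) = Pow(c, 3)
Add(7419, Mul(-1, Function('J')(h))) = Add(7419, Mul(-1, Pow(-4662, 3))) = Add(7419, Mul(-1, -101325045528)) = Add(7419, 101325045528) = 101325052947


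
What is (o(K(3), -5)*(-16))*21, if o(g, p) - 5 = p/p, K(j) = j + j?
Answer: -2016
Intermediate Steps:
K(j) = 2*j
o(g, p) = 6 (o(g, p) = 5 + p/p = 5 + 1 = 6)
(o(K(3), -5)*(-16))*21 = (6*(-16))*21 = -96*21 = -2016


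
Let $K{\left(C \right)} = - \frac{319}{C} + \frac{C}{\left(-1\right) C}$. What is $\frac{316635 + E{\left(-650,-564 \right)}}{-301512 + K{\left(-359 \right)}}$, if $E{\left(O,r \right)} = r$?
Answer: $- \frac{558963}{533216} \approx -1.0483$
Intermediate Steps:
$K{\left(C \right)} = -1 - \frac{319}{C}$ ($K{\left(C \right)} = - \frac{319}{C} + C \left(- \frac{1}{C}\right) = - \frac{319}{C} - 1 = -1 - \frac{319}{C}$)
$\frac{316635 + E{\left(-650,-564 \right)}}{-301512 + K{\left(-359 \right)}} = \frac{316635 - 564}{-301512 + \frac{-319 - -359}{-359}} = \frac{316071}{-301512 - \frac{-319 + 359}{359}} = \frac{316071}{-301512 - \frac{40}{359}} = \frac{316071}{- \frac{108242848}{359}} = 316071 \left(- \frac{359}{108242848}\right) = - \frac{558963}{533216}$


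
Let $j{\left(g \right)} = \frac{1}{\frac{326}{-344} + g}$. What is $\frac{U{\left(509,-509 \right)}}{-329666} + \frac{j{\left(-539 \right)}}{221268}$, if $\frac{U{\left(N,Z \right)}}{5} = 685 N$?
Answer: $- \frac{8956062172836413}{1693608012044262} \approx -5.2882$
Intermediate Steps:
$U{\left(N,Z \right)} = 3425 N$ ($U{\left(N,Z \right)} = 5 \cdot 685 N = 3425 N$)
$j{\left(g \right)} = \frac{1}{- \frac{163}{172} + g}$ ($j{\left(g \right)} = \frac{1}{326 \left(- \frac{1}{344}\right) + g} = \frac{1}{- \frac{163}{172} + g}$)
$\frac{U{\left(509,-509 \right)}}{-329666} + \frac{j{\left(-539 \right)}}{221268} = \frac{3425 \cdot 509}{-329666} + \frac{172 \frac{1}{-163 + 172 \left(-539\right)}}{221268} = 1743325 \left(- \frac{1}{329666}\right) + \frac{172}{-163 - 92708} \cdot \frac{1}{221268} = - \frac{1743325}{329666} + \frac{172}{-92871} \cdot \frac{1}{221268} = - \frac{1743325}{329666} + 172 \left(- \frac{1}{92871}\right) \frac{1}{221268} = - \frac{1743325}{329666} - \frac{43}{5137345107} = - \frac{8956062172836413}{1693608012044262}$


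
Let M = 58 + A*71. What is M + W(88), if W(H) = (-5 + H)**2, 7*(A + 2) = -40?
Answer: 44795/7 ≈ 6399.3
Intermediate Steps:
A = -54/7 (A = -2 + (1/7)*(-40) = -2 - 40/7 = -54/7 ≈ -7.7143)
M = -3428/7 (M = 58 - 54/7*71 = 58 - 3834/7 = -3428/7 ≈ -489.71)
M + W(88) = -3428/7 + (-5 + 88)**2 = -3428/7 + 83**2 = -3428/7 + 6889 = 44795/7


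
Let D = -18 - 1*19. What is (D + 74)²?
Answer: 1369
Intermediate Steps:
D = -37 (D = -18 - 19 = -37)
(D + 74)² = (-37 + 74)² = 37² = 1369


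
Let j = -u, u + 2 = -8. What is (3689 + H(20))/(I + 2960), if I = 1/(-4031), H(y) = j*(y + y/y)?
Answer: 2245267/1704537 ≈ 1.3172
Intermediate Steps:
u = -10 (u = -2 - 8 = -10)
j = 10 (j = -1*(-10) = 10)
H(y) = 10 + 10*y (H(y) = 10*(y + y/y) = 10*(y + 1) = 10*(1 + y) = 10 + 10*y)
I = -1/4031 ≈ -0.00024808
(3689 + H(20))/(I + 2960) = (3689 + (10 + 10*20))/(-1/4031 + 2960) = (3689 + (10 + 200))/(11931759/4031) = (3689 + 210)*(4031/11931759) = 3899*(4031/11931759) = 2245267/1704537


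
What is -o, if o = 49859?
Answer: -49859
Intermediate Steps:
-o = -1*49859 = -49859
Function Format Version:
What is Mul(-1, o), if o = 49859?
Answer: -49859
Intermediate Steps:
Mul(-1, o) = Mul(-1, 49859) = -49859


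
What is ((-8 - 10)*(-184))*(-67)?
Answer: -221904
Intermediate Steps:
((-8 - 10)*(-184))*(-67) = -18*(-184)*(-67) = 3312*(-67) = -221904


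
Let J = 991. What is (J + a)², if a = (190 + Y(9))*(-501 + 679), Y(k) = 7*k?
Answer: 2118300625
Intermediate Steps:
a = 45034 (a = (190 + 7*9)*(-501 + 679) = (190 + 63)*178 = 253*178 = 45034)
(J + a)² = (991 + 45034)² = 46025² = 2118300625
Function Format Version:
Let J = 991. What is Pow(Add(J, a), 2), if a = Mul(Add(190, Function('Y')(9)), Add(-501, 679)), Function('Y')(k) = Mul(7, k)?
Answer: 2118300625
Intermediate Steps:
a = 45034 (a = Mul(Add(190, Mul(7, 9)), Add(-501, 679)) = Mul(Add(190, 63), 178) = Mul(253, 178) = 45034)
Pow(Add(J, a), 2) = Pow(Add(991, 45034), 2) = Pow(46025, 2) = 2118300625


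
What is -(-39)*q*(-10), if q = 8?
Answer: -3120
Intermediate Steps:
-(-39)*q*(-10) = -(-39)*8*(-10) = -39*(-8)*(-10) = 312*(-10) = -3120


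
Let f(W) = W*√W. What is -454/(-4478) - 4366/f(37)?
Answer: 227/2239 - 118*√37/37 ≈ -19.298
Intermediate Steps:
f(W) = W^(3/2)
-454/(-4478) - 4366/f(37) = -454/(-4478) - 4366*√37/1369 = -454*(-1/4478) - 4366*√37/1369 = 227/2239 - 118*√37/37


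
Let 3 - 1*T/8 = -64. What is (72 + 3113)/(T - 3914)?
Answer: -3185/3378 ≈ -0.94287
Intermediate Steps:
T = 536 (T = 24 - 8*(-64) = 24 + 512 = 536)
(72 + 3113)/(T - 3914) = (72 + 3113)/(536 - 3914) = 3185/(-3378) = 3185*(-1/3378) = -3185/3378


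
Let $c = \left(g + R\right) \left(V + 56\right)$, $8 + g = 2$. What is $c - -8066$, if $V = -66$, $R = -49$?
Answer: $8616$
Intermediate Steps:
$g = -6$ ($g = -8 + 2 = -6$)
$c = 550$ ($c = \left(-6 - 49\right) \left(-66 + 56\right) = \left(-55\right) \left(-10\right) = 550$)
$c - -8066 = 550 - -8066 = 550 + 8066 = 8616$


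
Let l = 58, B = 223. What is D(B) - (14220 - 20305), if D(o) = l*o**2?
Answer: 2890367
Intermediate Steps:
D(o) = 58*o**2
D(B) - (14220 - 20305) = 58*223**2 - (14220 - 20305) = 58*49729 - 1*(-6085) = 2884282 + 6085 = 2890367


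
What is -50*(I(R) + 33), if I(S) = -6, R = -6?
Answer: -1350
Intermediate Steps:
-50*(I(R) + 33) = -50*(-6 + 33) = -50*27 = -1350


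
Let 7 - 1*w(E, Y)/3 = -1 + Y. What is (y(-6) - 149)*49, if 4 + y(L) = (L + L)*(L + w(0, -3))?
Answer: -23373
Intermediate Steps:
w(E, Y) = 24 - 3*Y (w(E, Y) = 21 - 3*(-1 + Y) = 21 + (3 - 3*Y) = 24 - 3*Y)
y(L) = -4 + 2*L*(33 + L) (y(L) = -4 + (L + L)*(L + (24 - 3*(-3))) = -4 + (2*L)*(L + (24 + 9)) = -4 + (2*L)*(L + 33) = -4 + (2*L)*(33 + L) = -4 + 2*L*(33 + L))
(y(-6) - 149)*49 = ((-4 + 2*(-6)² + 66*(-6)) - 149)*49 = ((-4 + 2*36 - 396) - 149)*49 = ((-4 + 72 - 396) - 149)*49 = (-328 - 149)*49 = -477*49 = -23373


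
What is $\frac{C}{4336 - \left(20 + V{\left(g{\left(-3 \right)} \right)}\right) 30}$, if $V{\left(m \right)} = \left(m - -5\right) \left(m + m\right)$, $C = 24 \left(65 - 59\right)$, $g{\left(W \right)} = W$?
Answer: $\frac{9}{256} \approx 0.035156$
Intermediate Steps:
$C = 144$ ($C = 24 \cdot 6 = 144$)
$V{\left(m \right)} = 2 m \left(5 + m\right)$ ($V{\left(m \right)} = \left(m + 5\right) 2 m = \left(5 + m\right) 2 m = 2 m \left(5 + m\right)$)
$\frac{C}{4336 - \left(20 + V{\left(g{\left(-3 \right)} \right)}\right) 30} = \frac{144}{4336 - \left(20 + 2 \left(-3\right) \left(5 - 3\right)\right) 30} = \frac{144}{4336 - \left(20 + 2 \left(-3\right) 2\right) 30} = \frac{144}{4336 - \left(20 - 12\right) 30} = \frac{144}{4336 - 8 \cdot 30} = \frac{144}{4336 - 240} = \frac{144}{4096} = 144 \cdot \frac{1}{4096} = \frac{9}{256}$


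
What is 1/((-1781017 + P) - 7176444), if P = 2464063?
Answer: -1/6493398 ≈ -1.5400e-7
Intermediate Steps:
1/((-1781017 + P) - 7176444) = 1/((-1781017 + 2464063) - 7176444) = 1/(683046 - 7176444) = 1/(-6493398) = -1/6493398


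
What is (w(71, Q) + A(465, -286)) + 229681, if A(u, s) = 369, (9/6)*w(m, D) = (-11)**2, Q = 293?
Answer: 690392/3 ≈ 2.3013e+5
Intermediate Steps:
w(m, D) = 242/3 (w(m, D) = (2/3)*(-11)**2 = (2/3)*121 = 242/3)
(w(71, Q) + A(465, -286)) + 229681 = (242/3 + 369) + 229681 = 1349/3 + 229681 = 690392/3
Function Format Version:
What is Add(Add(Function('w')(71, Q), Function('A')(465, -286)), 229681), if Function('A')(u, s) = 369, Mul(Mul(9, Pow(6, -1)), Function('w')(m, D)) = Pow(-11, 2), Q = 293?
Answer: Rational(690392, 3) ≈ 2.3013e+5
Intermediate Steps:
Function('w')(m, D) = Rational(242, 3) (Function('w')(m, D) = Mul(Rational(2, 3), Pow(-11, 2)) = Mul(Rational(2, 3), 121) = Rational(242, 3))
Add(Add(Function('w')(71, Q), Function('A')(465, -286)), 229681) = Add(Add(Rational(242, 3), 369), 229681) = Add(Rational(1349, 3), 229681) = Rational(690392, 3)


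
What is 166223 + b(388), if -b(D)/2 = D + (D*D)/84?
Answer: 3399115/21 ≈ 1.6186e+5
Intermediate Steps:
b(D) = -2*D - D²/42 (b(D) = -2*(D + (D*D)/84) = -2*(D + D²*(1/84)) = -2*(D + D²/84) = -2*D - D²/42)
166223 + b(388) = 166223 - 1/42*388*(84 + 388) = 166223 - 1/42*388*472 = 166223 - 91568/21 = 3399115/21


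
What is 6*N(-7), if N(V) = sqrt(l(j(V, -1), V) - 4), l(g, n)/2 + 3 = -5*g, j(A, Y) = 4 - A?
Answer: 12*I*sqrt(30) ≈ 65.727*I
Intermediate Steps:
l(g, n) = -6 - 10*g (l(g, n) = -6 + 2*(-5*g) = -6 - 10*g)
N(V) = sqrt(-50 + 10*V) (N(V) = sqrt((-6 - 10*(4 - V)) - 4) = sqrt((-6 + (-40 + 10*V)) - 4) = sqrt((-46 + 10*V) - 4) = sqrt(-50 + 10*V))
6*N(-7) = 6*sqrt(-50 + 10*(-7)) = 6*sqrt(-50 - 70) = 6*sqrt(-120) = 6*(2*I*sqrt(30)) = 12*I*sqrt(30)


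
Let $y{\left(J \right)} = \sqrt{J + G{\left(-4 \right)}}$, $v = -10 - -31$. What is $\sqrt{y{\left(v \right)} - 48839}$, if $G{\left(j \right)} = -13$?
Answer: $\sqrt{-48839 + 2 \sqrt{2}} \approx 220.99 i$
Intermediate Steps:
$v = 21$ ($v = -10 + 31 = 21$)
$y{\left(J \right)} = \sqrt{-13 + J}$ ($y{\left(J \right)} = \sqrt{J - 13} = \sqrt{-13 + J}$)
$\sqrt{y{\left(v \right)} - 48839} = \sqrt{\sqrt{-13 + 21} - 48839} = \sqrt{\sqrt{8} - 48839} = \sqrt{2 \sqrt{2} - 48839} = \sqrt{-48839 + 2 \sqrt{2}}$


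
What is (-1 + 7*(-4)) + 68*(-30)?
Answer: -2069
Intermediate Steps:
(-1 + 7*(-4)) + 68*(-30) = (-1 - 28) - 2040 = -29 - 2040 = -2069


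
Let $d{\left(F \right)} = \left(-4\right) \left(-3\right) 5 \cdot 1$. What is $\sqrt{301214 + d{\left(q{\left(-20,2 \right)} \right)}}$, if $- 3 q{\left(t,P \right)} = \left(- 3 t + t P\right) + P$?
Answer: $\sqrt{301274} \approx 548.88$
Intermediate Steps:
$q{\left(t,P \right)} = t - \frac{P}{3} - \frac{P t}{3}$ ($q{\left(t,P \right)} = - \frac{\left(- 3 t + t P\right) + P}{3} = - \frac{\left(- 3 t + P t\right) + P}{3} = - \frac{P - 3 t + P t}{3} = t - \frac{P}{3} - \frac{P t}{3}$)
$d{\left(F \right)} = 60$ ($d{\left(F \right)} = 12 \cdot 5 = 60$)
$\sqrt{301214 + d{\left(q{\left(-20,2 \right)} \right)}} = \sqrt{301214 + 60} = \sqrt{301274}$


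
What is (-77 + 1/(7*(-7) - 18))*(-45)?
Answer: 232200/67 ≈ 3465.7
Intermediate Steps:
(-77 + 1/(7*(-7) - 18))*(-45) = (-77 + 1/(-49 - 18))*(-45) = (-77 + 1/(-67))*(-45) = (-77 - 1/67)*(-45) = -5160/67*(-45) = 232200/67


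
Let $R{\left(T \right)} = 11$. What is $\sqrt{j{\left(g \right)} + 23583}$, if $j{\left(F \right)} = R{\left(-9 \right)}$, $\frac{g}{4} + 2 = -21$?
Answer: $\sqrt{23594} \approx 153.6$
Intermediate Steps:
$g = -92$ ($g = -8 + 4 \left(-21\right) = -8 - 84 = -92$)
$j{\left(F \right)} = 11$
$\sqrt{j{\left(g \right)} + 23583} = \sqrt{11 + 23583} = \sqrt{23594}$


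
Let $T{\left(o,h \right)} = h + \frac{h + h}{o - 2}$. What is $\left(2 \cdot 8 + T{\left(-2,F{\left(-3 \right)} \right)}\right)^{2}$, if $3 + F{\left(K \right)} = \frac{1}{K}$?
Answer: $\frac{1849}{9} \approx 205.44$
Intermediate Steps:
$F{\left(K \right)} = -3 + \frac{1}{K}$
$T{\left(o,h \right)} = h + \frac{2 h}{-2 + o}$
$\left(2 \cdot 8 + T{\left(-2,F{\left(-3 \right)} \right)}\right)^{2} = \left(2 \cdot 8 + \left(-3 + \frac{1}{-3}\right) \left(-2\right) \frac{1}{-2 - 2}\right)^{2} = \left(16 + \left(-3 - \frac{1}{3}\right) \left(-2\right) \frac{1}{-4}\right)^{2} = \left(16 - \left(- \frac{20}{3}\right) \left(- \frac{1}{4}\right)\right)^{2} = \left(16 - \frac{5}{3}\right)^{2} = \left(\frac{43}{3}\right)^{2} = \frac{1849}{9}$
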